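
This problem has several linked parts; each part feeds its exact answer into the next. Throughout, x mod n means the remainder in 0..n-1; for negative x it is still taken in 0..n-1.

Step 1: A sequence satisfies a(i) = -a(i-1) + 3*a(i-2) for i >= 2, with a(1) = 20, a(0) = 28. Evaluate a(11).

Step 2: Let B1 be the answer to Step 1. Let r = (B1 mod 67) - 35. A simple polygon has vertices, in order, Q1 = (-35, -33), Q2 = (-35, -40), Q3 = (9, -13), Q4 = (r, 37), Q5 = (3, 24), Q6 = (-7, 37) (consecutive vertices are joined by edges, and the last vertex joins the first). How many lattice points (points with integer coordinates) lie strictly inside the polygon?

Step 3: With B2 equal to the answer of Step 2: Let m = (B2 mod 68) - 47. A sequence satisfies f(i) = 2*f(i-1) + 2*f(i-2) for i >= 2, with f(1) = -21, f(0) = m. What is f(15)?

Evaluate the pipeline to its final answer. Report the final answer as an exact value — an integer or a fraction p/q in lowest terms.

-7218560

Step 1: a(2) = -1*(20) + 3*(28) = 64; iterating: a(2)=64, a(3)=-4, a(4)=196, a(5)=-208, a(6)=796, a(7)=-1420, a(8)=3808, a(9)=-8068, a(10)=19492, a(11)=-43696; answer -43696
Step 2: B1 = -43696; r = 20; cross terms: (-35*-40 - -35*-33)=245, (-35*-13 - 9*-40)=815, (9*37 - 20*-13)=593, (20*24 - 3*37)=369, (3*37 - -7*24)=279, (-7*-33 - -35*37)=1526; twice the area = |3827| = 3827; area = 3827/2; boundary points = 7 + 1 + 1 + 1 + 1 + 14 = 25; strictly interior points = area - boundary/2 + 1 = 1902; answer 1902
Step 3: B2 = 1902; m = 19; f(2) = 2*(-21) + 2*(19) = -4; iterating: f(2)=-4, f(3)=-50, f(4)=-108, f(5)=-316, f(6)=-848, f(7)=-2328, f(8)=-6352, f(9)=-17360, f(10)=-47424, f(11)=-129568, f(12)=-353984, f(13)=-967104, f(14)=-2642176, f(15)=-7218560; answer -7218560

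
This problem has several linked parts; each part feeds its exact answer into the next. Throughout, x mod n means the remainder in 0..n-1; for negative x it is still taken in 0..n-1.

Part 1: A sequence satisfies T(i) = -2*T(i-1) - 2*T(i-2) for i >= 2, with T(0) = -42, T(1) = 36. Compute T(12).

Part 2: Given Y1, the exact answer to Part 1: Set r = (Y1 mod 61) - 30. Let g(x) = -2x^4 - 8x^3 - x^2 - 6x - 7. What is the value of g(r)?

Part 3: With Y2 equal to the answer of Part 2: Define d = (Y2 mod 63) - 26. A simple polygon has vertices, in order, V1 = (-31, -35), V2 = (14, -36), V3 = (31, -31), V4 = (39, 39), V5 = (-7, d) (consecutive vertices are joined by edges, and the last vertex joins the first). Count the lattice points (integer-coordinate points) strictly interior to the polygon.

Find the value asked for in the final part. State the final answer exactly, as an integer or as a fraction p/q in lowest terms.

2432

Part 1: T(2) = -2*(36) - 2*(-42) = 12; iterating: T(2)=12, T(3)=-96, T(4)=168, T(5)=-144, T(6)=-48, T(7)=384, T(8)=-672, T(9)=576, T(10)=192, T(11)=-1536, T(12)=2688; answer 2688
Part 2: Y1 = 2688; r = -26; -2*(-26)^4 - 8*(-26)^3 - 1*(-26)^2 - 6*(-26)^1 - 7 = (-913952) + (140608) + (-676) + (156) + (-7) = -773871; answer -773871
Part 3: Y2 = -773871; d = -5; cross terms: (-31*-36 - 14*-35)=1606, (14*-31 - 31*-36)=682, (31*39 - 39*-31)=2418, (39*-5 - -7*39)=78, (-7*-35 - -31*-5)=90; twice the area = |4874| = 4874; area = 2437; boundary points = 1 + 1 + 2 + 2 + 6 = 12; strictly interior points = area - boundary/2 + 1 = 2432; answer 2432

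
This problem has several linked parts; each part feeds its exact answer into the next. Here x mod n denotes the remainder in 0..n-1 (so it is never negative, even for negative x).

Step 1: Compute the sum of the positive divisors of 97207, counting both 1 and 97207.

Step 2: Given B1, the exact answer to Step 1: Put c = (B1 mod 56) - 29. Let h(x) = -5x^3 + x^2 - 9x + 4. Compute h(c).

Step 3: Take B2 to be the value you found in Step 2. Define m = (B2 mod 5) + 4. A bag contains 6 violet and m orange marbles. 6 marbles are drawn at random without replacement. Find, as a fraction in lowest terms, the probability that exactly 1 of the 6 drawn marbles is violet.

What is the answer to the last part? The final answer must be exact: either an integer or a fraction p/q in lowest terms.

Step 1: 97207 = 11 * 8837; sigma = (1 + 11) * (1 + 8837) = 12 * 8838 = 106056; answer 106056
Step 2: B1 = 106056; c = 19; -5*(19)^3 + 1*(19)^2 - 9*(19)^1 + 4 = (-34295) + (361) + (-171) + (4) = -34101; answer -34101
Step 3: B2 = -34101; m = 8; total draws C(14,6) = 3003; favorable C(6,1)*C(8,5) = 336; P = 16/143; answer 16/143

16/143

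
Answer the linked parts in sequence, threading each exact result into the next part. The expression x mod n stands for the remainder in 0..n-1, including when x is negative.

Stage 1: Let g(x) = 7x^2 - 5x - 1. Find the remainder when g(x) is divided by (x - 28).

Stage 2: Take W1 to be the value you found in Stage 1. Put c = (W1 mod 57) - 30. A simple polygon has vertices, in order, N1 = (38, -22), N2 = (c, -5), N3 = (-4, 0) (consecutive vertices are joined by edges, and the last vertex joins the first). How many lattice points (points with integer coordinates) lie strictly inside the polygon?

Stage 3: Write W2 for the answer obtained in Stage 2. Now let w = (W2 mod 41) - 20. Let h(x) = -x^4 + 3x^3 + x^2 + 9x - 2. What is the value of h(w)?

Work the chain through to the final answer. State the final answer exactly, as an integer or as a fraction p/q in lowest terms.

Stage 1: remainder = value at the root: 7*(28)^2 - 5*(28)^1 - 1 = (5488) + (-140) + (-1) = 5347; answer 5347
Stage 2: W1 = 5347; c = 16; cross terms: (38*-5 - 16*-22)=162, (16*0 - -4*-5)=-20, (-4*-22 - 38*0)=88; twice the area = |230| = 230; area = 115; boundary points = 1 + 5 + 2 = 8; strictly interior points = area - boundary/2 + 1 = 112; answer 112
Stage 3: W2 = 112; w = 10; -1*(10)^4 + 3*(10)^3 + 1*(10)^2 + 9*(10)^1 - 2 = (-10000) + (3000) + (100) + (90) + (-2) = -6812; answer -6812

-6812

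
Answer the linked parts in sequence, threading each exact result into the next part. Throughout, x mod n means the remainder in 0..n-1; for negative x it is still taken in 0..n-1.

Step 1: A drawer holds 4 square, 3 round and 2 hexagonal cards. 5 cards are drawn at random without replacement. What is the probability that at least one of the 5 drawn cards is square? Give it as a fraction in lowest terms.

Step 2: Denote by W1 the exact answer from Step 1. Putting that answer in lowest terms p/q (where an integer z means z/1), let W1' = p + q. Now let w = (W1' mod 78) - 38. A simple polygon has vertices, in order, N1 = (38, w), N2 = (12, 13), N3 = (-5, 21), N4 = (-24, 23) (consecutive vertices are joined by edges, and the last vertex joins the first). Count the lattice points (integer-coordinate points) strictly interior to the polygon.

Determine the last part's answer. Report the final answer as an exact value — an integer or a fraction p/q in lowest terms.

539

Step 1: total draws C(9,5) = 126; complement C(5,5) = 1; favorable 126 - 1 = 125; P = 125/126; answer 125/126
Step 2: W1 = 125/126; threaded value p + q = 251; w = -21; cross terms: (38*13 - 12*-21)=746, (12*21 - -5*13)=317, (-5*23 - -24*21)=389, (-24*-21 - 38*23)=-370; twice the area = |1082| = 1082; area = 541; boundary points = 2 + 1 + 1 + 2 = 6; strictly interior points = area - boundary/2 + 1 = 539; answer 539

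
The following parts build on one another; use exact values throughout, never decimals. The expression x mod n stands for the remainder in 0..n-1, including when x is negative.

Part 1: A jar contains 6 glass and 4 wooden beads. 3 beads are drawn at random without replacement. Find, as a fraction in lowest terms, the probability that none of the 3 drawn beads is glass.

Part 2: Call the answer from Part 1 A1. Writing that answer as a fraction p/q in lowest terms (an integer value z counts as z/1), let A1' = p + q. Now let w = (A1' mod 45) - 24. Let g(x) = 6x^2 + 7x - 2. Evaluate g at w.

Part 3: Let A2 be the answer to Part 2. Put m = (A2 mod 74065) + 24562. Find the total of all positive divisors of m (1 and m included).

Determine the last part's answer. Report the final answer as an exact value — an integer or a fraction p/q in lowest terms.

Part 1: total draws C(10,3) = 120; favorable C(4,3) = 4; P = 1/30; answer 1/30
Part 2: A1 = 1/30; threaded value p + q = 31; w = 7; 6*(7)^2 + 7*(7)^1 - 2 = (294) + (49) + (-2) = 341; answer 341
Part 3: A2 = 341; m = 24903; 24903 = 3^2 * 2767; sigma = (1 + 3 + 9) * (1 + 2767) = 13 * 2768 = 35984; answer 35984

35984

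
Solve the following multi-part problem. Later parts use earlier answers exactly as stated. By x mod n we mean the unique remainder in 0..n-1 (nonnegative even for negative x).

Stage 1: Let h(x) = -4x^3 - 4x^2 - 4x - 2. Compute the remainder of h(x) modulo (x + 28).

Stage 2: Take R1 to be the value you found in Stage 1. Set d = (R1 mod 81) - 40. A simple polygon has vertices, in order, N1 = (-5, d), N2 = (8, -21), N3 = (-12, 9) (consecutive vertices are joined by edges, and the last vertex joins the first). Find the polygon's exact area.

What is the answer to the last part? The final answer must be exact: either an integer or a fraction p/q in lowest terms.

175

Stage 1: remainder = value at the root: -4*(-28)^3 - 4*(-28)^2 - 4*(-28)^1 - 2 = (87808) + (-3136) + (112) + (-2) = 84782; answer 84782
Stage 2: R1 = 84782; d = 16; cross terms: (-5*-21 - 8*16)=-23, (8*9 - -12*-21)=-180, (-12*16 - -5*9)=-147; twice the area = |-350| = 350; area = 175; answer 175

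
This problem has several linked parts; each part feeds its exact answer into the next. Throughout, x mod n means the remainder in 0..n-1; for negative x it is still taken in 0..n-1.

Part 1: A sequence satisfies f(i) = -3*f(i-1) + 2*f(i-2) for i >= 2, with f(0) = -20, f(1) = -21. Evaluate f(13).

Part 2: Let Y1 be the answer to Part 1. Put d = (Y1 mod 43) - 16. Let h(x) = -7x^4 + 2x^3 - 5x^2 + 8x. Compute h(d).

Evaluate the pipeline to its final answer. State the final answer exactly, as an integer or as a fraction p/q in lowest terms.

-27904

Part 1: f(2) = -3*(-21) + 2*(-20) = 23; iterating: f(2)=23, f(3)=-111, f(4)=379, f(5)=-1359, f(6)=4835, f(7)=-17223, f(8)=61339, f(9)=-218463, f(10)=778067, f(11)=-2771127, f(12)=9869515, f(13)=-35150799; answer -35150799
Part 2: Y1 = -35150799; d = 8; -7*(8)^4 + 2*(8)^3 - 5*(8)^2 + 8*(8)^1 = (-28672) + (1024) + (-320) + (64) = -27904; answer -27904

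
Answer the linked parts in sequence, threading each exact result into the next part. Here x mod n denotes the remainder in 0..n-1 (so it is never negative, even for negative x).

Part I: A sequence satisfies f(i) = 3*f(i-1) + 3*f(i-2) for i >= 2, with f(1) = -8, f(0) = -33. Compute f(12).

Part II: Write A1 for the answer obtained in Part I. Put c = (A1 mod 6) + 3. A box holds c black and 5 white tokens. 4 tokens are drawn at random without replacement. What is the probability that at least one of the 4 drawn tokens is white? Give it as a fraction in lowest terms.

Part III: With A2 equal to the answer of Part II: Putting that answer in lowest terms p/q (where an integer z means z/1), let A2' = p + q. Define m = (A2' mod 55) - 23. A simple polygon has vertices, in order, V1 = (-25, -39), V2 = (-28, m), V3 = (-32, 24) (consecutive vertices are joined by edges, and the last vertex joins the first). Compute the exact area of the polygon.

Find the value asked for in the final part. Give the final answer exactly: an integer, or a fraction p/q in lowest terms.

Part I: f(2) = 3*(-8) + 3*(-33) = -123; iterating: f(2)=-123, f(3)=-393, f(4)=-1548, f(5)=-5823, f(6)=-22113, f(7)=-83808, f(8)=-317763, f(9)=-1204713, f(10)=-4567428, f(11)=-17316423, f(12)=-65651553; answer -65651553
Part II: A1 = -65651553; c = 6; total draws C(11,4) = 330; complement C(6,4) = 15; favorable 330 - 15 = 315; P = 21/22; answer 21/22
Part III: A2 = 21/22; threaded value p + q = 43; m = 20; cross terms: (-25*20 - -28*-39)=-1592, (-28*24 - -32*20)=-32, (-32*-39 - -25*24)=1848; twice the area = |224| = 224; area = 112; answer 112

112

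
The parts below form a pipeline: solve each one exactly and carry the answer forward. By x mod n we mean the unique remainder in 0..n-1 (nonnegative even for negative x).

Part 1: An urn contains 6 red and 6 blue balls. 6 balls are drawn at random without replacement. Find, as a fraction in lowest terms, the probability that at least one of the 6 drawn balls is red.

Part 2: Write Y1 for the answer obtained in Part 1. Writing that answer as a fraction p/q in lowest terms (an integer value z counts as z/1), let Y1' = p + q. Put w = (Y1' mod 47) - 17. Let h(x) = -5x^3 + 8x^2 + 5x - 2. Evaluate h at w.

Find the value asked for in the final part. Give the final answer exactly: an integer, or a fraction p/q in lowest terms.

190

Part 1: total draws C(12,6) = 924; complement C(6,6) = 1; favorable 924 - 1 = 923; P = 923/924; answer 923/924
Part 2: Y1 = 923/924; threaded value p + q = 1847; w = -3; -5*(-3)^3 + 8*(-3)^2 + 5*(-3)^1 - 2 = (135) + (72) + (-15) + (-2) = 190; answer 190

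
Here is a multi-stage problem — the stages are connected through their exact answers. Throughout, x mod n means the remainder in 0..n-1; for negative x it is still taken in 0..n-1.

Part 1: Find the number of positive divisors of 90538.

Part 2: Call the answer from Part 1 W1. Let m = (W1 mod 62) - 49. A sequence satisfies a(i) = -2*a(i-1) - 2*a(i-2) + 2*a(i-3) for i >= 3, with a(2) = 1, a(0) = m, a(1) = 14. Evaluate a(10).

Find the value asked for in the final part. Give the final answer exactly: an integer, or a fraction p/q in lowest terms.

2600

Part 1: 90538 = 2 * 7 * 29 * 223; number of divisors = (1+1) * (1+1) * (1+1) * (1+1) = 16; answer 16
Part 2: W1 = 16; m = -33; a(3) = -2*(1) - 2*(14) + 2*(-33) = -96; iterating: a(3)=-96, a(4)=218, a(5)=-242, a(6)=-144, a(7)=1208, a(8)=-2612, a(9)=2520, a(10)=2600; answer 2600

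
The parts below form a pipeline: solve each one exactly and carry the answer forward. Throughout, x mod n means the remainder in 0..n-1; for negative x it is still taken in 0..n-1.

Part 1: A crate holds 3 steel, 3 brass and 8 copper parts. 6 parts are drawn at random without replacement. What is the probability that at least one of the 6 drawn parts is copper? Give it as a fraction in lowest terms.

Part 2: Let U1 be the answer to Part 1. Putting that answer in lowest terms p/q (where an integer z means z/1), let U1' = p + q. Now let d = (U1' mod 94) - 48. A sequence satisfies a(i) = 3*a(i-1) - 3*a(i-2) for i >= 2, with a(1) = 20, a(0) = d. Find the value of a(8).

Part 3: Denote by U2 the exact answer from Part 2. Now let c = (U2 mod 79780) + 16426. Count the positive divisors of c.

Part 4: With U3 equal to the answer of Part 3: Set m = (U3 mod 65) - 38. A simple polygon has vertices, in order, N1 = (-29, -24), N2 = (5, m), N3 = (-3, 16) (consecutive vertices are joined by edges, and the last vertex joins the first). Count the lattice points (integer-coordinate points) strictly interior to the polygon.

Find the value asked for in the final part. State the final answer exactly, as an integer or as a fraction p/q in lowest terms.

756

Part 1: total draws C(14,6) = 3003; complement C(6,6) = 1; favorable 3003 - 1 = 3002; P = 3002/3003; answer 3002/3003
Part 2: U1 = 3002/3003; threaded value p + q = 6005; d = 35; a(2) = 3*(20) - 3*(35) = -45; iterating: a(2)=-45, a(3)=-195, a(4)=-450, a(5)=-765, a(6)=-945, a(7)=-540, a(8)=1215; answer 1215
Part 3: U2 = 1215; c = 17641; 17641 = 13 * 23 * 59; number of divisors = (1+1) * (1+1) * (1+1) = 8; answer 8
Part 4: U3 = 8; m = -30; cross terms: (-29*-30 - 5*-24)=990, (5*16 - -3*-30)=-10, (-3*-24 - -29*16)=536; twice the area = |1516| = 1516; area = 758; boundary points = 2 + 2 + 2 = 6; strictly interior points = area - boundary/2 + 1 = 756; answer 756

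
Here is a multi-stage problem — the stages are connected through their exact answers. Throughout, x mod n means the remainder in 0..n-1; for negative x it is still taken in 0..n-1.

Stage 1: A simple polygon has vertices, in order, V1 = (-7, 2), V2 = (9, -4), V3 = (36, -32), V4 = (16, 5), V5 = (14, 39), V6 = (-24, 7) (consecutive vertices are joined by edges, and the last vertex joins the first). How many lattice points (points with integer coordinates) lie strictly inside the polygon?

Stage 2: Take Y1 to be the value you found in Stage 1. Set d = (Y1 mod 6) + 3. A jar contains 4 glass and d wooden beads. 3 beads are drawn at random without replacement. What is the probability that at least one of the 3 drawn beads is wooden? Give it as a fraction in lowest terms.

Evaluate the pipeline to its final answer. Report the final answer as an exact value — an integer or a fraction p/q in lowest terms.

Stage 1: cross terms: (-7*-4 - 9*2)=10, (9*-32 - 36*-4)=-144, (36*5 - 16*-32)=692, (16*39 - 14*5)=554, (14*7 - -24*39)=1034, (-24*2 - -7*7)=1; twice the area = |2147| = 2147; area = 2147/2; boundary points = 2 + 1 + 1 + 2 + 2 + 1 = 9; strictly interior points = area - boundary/2 + 1 = 1070; answer 1070
Stage 2: Y1 = 1070; d = 5; total draws C(9,3) = 84; complement C(4,3) = 4; favorable 84 - 4 = 80; P = 20/21; answer 20/21

20/21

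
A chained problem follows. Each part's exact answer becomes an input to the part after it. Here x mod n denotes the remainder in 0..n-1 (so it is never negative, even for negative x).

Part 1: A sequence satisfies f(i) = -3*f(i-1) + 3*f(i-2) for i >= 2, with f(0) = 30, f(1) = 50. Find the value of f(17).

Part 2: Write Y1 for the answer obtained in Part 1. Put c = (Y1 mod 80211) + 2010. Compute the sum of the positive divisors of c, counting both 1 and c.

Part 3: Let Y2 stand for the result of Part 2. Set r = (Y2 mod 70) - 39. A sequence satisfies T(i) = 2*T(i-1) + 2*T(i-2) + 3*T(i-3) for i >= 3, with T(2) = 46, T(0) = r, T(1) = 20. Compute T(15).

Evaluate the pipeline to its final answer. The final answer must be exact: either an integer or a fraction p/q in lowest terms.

Part 1: f(2) = -3*(50) + 3*(30) = -60; iterating: f(2)=-60, f(3)=330, f(4)=-1170, f(5)=4500, f(6)=-17010, f(7)=64530, f(8)=-244620, f(9)=927450, f(10)=-3516210, f(11)=13330980, f(12)=-50541570, f(13)=191617650, f(14)=-726477660, f(15)=2754285930, f(16)=-10442290770, f(17)=39589730100; answer 39589730100
Part 2: Y1 = 39589730100; c = 69051; 69051 = 3 * 23017; sigma = (1 + 3) * (1 + 23017) = 4 * 23018 = 92072; answer 92072
Part 3: Y2 = 92072; r = -17; T(3) = 2*(46) + 2*(20) + 3*(-17) = 81; iterating: T(3)=81, T(4)=314, T(5)=928, T(6)=2727, T(7)=8252, T(8)=24742, T(9)=74169, T(10)=222578, T(11)=667720, T(12)=2003103, T(13)=6009380, T(14)=18028126, T(15)=54084321; answer 54084321

54084321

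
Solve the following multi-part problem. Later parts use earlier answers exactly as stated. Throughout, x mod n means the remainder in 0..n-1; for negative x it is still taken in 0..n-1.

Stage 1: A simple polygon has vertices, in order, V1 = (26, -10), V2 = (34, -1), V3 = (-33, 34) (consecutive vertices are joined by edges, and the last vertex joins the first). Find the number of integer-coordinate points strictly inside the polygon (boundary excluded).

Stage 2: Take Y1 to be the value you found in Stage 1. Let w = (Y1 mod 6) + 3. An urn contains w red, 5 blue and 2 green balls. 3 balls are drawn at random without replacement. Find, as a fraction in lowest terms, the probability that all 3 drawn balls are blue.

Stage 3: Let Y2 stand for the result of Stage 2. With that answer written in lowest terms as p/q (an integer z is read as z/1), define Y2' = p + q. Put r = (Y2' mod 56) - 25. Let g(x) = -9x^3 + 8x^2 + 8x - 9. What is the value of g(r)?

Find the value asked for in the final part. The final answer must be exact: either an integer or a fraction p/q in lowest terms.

Stage 1: cross terms: (26*-1 - 34*-10)=314, (34*34 - -33*-1)=1123, (-33*-10 - 26*34)=-554; twice the area = |883| = 883; area = 883/2; boundary points = 1 + 1 + 1 = 3; strictly interior points = area - boundary/2 + 1 = 441; answer 441
Stage 2: Y1 = 441; w = 6; total draws C(13,3) = 286; favorable C(5,3) = 10; P = 5/143; answer 5/143
Stage 3: Y2 = 5/143; threaded value p + q = 148; r = 11; -9*(11)^3 + 8*(11)^2 + 8*(11)^1 - 9 = (-11979) + (968) + (88) + (-9) = -10932; answer -10932

-10932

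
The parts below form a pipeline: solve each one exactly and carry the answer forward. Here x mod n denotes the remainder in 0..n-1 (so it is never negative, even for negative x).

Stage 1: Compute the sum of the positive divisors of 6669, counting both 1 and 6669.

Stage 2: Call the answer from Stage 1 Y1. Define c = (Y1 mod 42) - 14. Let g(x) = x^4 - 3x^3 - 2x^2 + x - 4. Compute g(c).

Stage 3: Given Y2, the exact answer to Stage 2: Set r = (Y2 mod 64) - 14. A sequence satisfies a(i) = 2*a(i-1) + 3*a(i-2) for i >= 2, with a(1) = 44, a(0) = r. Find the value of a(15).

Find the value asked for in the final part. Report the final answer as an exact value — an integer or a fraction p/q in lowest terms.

Stage 1: 6669 = 3^3 * 13 * 19; sigma = (1 + 3 + 9 + 27) * (1 + 13) * (1 + 19) = 40 * 14 * 20 = 11200; answer 11200
Stage 2: Y1 = 11200; c = 14; 1*(14)^4 - 3*(14)^3 - 2*(14)^2 + 1*(14)^1 - 4 = (38416) + (-8232) + (-392) + (14) + (-4) = 29802; answer 29802
Stage 3: Y2 = 29802; r = 28; a(2) = 2*(44) + 3*(28) = 172; iterating: a(2)=172, a(3)=476, a(4)=1468, a(5)=4364, a(6)=13132, a(7)=39356, a(8)=118108, a(9)=354284, a(10)=1062892, a(11)=3188636, a(12)=9565948, a(13)=28697804, a(14)=86093452, a(15)=258280316; answer 258280316

258280316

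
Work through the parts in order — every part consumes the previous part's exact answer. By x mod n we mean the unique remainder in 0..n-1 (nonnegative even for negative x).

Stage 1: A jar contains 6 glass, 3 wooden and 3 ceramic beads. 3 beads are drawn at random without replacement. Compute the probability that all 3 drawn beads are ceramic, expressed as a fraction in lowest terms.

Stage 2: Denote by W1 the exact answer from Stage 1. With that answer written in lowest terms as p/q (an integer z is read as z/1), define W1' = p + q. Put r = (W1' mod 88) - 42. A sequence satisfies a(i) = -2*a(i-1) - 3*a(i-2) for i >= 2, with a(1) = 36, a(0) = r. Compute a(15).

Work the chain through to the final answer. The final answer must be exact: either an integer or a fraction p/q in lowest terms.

Stage 1: total draws C(12,3) = 220; favorable C(3,3) = 1; P = 1/220; answer 1/220
Stage 2: W1 = 1/220; threaded value p + q = 221; r = 3; a(2) = -2*(36) - 3*(3) = -81; iterating: a(2)=-81, a(3)=54, a(4)=135, a(5)=-432, a(6)=459, a(7)=378, a(8)=-2133, a(9)=3132, a(10)=135, a(11)=-9666, a(12)=18927, a(13)=-8856, a(14)=-39069, a(15)=104706; answer 104706

104706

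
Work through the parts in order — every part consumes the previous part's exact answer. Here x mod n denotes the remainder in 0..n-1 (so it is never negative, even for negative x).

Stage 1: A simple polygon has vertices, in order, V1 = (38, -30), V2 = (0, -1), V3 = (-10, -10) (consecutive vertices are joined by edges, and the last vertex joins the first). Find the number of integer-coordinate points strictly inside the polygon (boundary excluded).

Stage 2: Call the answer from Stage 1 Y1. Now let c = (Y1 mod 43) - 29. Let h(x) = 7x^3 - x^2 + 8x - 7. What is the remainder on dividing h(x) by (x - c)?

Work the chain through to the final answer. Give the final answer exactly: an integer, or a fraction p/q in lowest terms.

-29063

Stage 1: cross terms: (38*-1 - 0*-30)=-38, (0*-10 - -10*-1)=-10, (-10*-30 - 38*-10)=680; twice the area = |632| = 632; area = 316; boundary points = 1 + 1 + 4 = 6; strictly interior points = area - boundary/2 + 1 = 314; answer 314
Stage 2: Y1 = 314; c = -16; remainder = value at the root: 7*(-16)^3 - 1*(-16)^2 + 8*(-16)^1 - 7 = (-28672) + (-256) + (-128) + (-7) = -29063; answer -29063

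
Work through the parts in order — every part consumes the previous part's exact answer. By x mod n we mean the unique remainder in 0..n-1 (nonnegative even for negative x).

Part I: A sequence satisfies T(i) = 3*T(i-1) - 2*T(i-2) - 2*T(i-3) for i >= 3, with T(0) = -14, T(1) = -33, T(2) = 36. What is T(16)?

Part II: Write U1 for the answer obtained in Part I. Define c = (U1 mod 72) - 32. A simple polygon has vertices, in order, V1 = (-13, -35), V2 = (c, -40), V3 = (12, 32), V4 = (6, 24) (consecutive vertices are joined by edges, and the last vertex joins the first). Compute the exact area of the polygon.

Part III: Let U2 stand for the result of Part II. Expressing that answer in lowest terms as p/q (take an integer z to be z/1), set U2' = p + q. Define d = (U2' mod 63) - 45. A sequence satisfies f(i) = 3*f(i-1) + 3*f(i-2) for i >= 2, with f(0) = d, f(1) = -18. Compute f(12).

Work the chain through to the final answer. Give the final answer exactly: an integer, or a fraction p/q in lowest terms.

Part I: T(3) = 3*(36) - 2*(-33) - 2*(-14) = 202; iterating: T(3)=202, T(4)=600, T(5)=1324, T(6)=2368, T(7)=3256, T(8)=2384, T(9)=-4096, T(10)=-23568, T(11)=-67280, T(12)=-146512, T(13)=-257840, T(14)=-345936, T(15)=-229104, T(16)=520240; answer 520240
Part II: U1 = 520240; c = 8; cross terms: (-13*-40 - 8*-35)=800, (8*32 - 12*-40)=736, (12*24 - 6*32)=96, (6*-35 - -13*24)=102; twice the area = |1734| = 1734; area = 867; answer 867
Part III: U2 = 867; threaded value p + q = 868; d = 4; f(2) = 3*(-18) + 3*(4) = -42; iterating: f(2)=-42, f(3)=-180, f(4)=-666, f(5)=-2538, f(6)=-9612, f(7)=-36450, f(8)=-138186, f(9)=-523908, f(10)=-1986282, f(11)=-7530570, f(12)=-28550556; answer -28550556

-28550556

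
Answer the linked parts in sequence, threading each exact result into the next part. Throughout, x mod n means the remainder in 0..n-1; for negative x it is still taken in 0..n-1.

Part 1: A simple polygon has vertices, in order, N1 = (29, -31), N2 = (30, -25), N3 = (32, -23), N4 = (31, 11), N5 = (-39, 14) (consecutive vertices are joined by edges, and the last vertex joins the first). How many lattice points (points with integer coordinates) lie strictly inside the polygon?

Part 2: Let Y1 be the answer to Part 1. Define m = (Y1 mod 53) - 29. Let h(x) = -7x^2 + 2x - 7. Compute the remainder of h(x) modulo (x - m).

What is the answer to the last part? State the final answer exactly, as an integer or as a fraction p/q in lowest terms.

-439

Part 1: cross terms: (29*-25 - 30*-31)=205, (30*-23 - 32*-25)=110, (32*11 - 31*-23)=1065, (31*14 - -39*11)=863, (-39*-31 - 29*14)=803; twice the area = |3046| = 3046; area = 1523; boundary points = 1 + 2 + 1 + 1 + 1 = 6; strictly interior points = area - boundary/2 + 1 = 1521; answer 1521
Part 2: Y1 = 1521; m = 8; remainder = value at the root: -7*(8)^2 + 2*(8)^1 - 7 = (-448) + (16) + (-7) = -439; answer -439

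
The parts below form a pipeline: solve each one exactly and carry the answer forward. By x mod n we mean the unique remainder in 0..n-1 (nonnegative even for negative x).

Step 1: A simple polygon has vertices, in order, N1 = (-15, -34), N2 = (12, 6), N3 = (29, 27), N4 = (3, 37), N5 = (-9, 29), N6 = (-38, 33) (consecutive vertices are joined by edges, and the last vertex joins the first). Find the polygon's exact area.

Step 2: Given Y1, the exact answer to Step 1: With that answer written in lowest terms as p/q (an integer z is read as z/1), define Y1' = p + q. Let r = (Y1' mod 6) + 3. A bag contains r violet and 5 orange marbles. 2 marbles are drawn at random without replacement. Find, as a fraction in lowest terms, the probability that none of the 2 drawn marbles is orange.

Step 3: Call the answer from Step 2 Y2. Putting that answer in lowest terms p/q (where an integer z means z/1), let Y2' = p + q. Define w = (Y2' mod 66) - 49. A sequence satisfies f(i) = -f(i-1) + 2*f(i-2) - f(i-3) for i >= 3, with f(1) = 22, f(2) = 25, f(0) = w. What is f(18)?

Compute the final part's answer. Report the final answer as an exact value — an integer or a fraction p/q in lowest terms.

Step 1: cross terms: (-15*6 - 12*-34)=318, (12*27 - 29*6)=150, (29*37 - 3*27)=992, (3*29 - -9*37)=420, (-9*33 - -38*29)=805, (-38*-34 - -15*33)=1787; twice the area = |4472| = 4472; area = 2236; answer 2236
Step 2: Y1 = 2236; threaded value p + q = 2237; r = 8; total draws C(13,2) = 78; favorable C(8,2) = 28; P = 14/39; answer 14/39
Step 3: Y2 = 14/39; threaded value p + q = 53; w = 4; f(3) = -1*(25) + 2*(22) - 1*(4) = 15; iterating: f(3)=15, f(4)=13, f(5)=-8, f(6)=19, f(7)=-48, f(8)=94, f(9)=-209, f(10)=445, f(11)=-957, f(12)=2056, f(13)=-4415, f(14)=9484, f(15)=-20370, f(16)=43753, f(17)=-93977, f(18)=201853; answer 201853

201853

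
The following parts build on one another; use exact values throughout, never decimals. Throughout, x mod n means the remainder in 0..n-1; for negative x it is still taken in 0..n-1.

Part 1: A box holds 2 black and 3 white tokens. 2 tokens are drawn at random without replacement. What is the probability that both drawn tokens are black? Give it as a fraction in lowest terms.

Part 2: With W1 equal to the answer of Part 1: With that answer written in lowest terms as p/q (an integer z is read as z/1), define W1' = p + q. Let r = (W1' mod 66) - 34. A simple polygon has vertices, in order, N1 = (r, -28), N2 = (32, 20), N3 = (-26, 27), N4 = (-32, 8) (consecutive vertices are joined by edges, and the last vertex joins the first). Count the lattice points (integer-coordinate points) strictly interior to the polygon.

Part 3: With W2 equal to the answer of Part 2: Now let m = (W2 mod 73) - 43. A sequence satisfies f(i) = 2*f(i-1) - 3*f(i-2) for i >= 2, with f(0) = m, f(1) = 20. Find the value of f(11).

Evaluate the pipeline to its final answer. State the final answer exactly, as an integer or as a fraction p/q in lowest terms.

Part 1: total draws C(5,2) = 10; favorable C(2,2) = 1; P = 1/10; answer 1/10
Part 2: W1 = 1/10; threaded value p + q = 11; r = -23; cross terms: (-23*20 - 32*-28)=436, (32*27 - -26*20)=1384, (-26*8 - -32*27)=656, (-32*-28 - -23*8)=1080; twice the area = |3556| = 3556; area = 1778; boundary points = 1 + 1 + 1 + 9 = 12; strictly interior points = area - boundary/2 + 1 = 1773; answer 1773
Part 3: W2 = 1773; m = -22; f(2) = 2*(20) - 3*(-22) = 106; iterating: f(2)=106, f(3)=152, f(4)=-14, f(5)=-484, f(6)=-926, f(7)=-400, f(8)=1978, f(9)=5156, f(10)=4378, f(11)=-6712; answer -6712

-6712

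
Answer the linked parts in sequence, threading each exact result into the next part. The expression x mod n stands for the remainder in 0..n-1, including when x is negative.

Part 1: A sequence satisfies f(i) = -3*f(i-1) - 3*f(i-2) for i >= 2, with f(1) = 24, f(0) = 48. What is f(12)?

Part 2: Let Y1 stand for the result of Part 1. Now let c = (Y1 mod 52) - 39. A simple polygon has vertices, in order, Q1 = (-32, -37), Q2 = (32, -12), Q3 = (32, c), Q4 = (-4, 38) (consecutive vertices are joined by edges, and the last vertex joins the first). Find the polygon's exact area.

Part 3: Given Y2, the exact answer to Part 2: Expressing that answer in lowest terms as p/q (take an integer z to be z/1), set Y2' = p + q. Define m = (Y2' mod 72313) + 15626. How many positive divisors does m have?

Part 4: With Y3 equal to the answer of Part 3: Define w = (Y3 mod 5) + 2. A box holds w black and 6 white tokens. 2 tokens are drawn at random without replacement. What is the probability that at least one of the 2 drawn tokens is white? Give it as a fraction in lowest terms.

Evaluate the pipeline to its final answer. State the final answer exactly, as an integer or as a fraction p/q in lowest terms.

9/11

Part 1: f(2) = -3*(24) - 3*(48) = -216; iterating: f(2)=-216, f(3)=576, f(4)=-1080, f(5)=1512, f(6)=-1296, f(7)=-648, f(8)=5832, f(9)=-15552, f(10)=29160, f(11)=-40824, f(12)=34992; answer 34992
Part 2: Y1 = 34992; c = 9; cross terms: (-32*-12 - 32*-37)=1568, (32*9 - 32*-12)=672, (32*38 - -4*9)=1252, (-4*-37 - -32*38)=1364; twice the area = |4856| = 4856; area = 2428; answer 2428
Part 3: Y2 = 2428; threaded value p + q = 2429; m = 18055; 18055 = 5 * 23 * 157; number of divisors = (1+1) * (1+1) * (1+1) = 8; answer 8
Part 4: Y3 = 8; w = 5; total draws C(11,2) = 55; complement C(5,2) = 10; favorable 55 - 10 = 45; P = 9/11; answer 9/11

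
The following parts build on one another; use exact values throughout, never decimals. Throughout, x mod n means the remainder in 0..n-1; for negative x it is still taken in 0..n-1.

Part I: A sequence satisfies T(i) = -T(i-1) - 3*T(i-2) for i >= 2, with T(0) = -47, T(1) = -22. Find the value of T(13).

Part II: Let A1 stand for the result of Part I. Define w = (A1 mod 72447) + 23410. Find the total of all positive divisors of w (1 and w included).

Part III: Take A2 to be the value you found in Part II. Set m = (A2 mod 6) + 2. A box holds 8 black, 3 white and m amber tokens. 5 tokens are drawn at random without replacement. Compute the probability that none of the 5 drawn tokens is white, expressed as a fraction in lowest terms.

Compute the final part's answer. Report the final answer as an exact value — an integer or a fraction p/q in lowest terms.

24/91

Part I: T(2) = -1*(-22) - 3*(-47) = 163; iterating: T(2)=163, T(3)=-97, T(4)=-392, T(5)=683, T(6)=493, T(7)=-2542, T(8)=1063, T(9)=6563, T(10)=-9752, T(11)=-9937, T(12)=39193, T(13)=-9382; answer -9382
Part II: A1 = -9382; w = 86475; 86475 = 3 * 5^2 * 1153; sigma = (1 + 3) * (1 + 5 + 25) * (1 + 1153) = 4 * 31 * 1154 = 143096; answer 143096
Part III: A2 = 143096; m = 4; total draws C(15,5) = 3003; favorable C(12,5) = 792; P = 24/91; answer 24/91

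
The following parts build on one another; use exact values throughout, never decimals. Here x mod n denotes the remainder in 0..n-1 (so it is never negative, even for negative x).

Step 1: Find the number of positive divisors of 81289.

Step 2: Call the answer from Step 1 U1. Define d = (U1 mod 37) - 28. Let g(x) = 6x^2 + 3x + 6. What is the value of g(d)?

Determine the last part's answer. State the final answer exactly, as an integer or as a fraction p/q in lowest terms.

2346

Step 1: 81289 = 13^3 * 37; number of divisors = (3+1) * (1+1) = 8; answer 8
Step 2: U1 = 8; d = -20; 6*(-20)^2 + 3*(-20)^1 + 6 = (2400) + (-60) + (6) = 2346; answer 2346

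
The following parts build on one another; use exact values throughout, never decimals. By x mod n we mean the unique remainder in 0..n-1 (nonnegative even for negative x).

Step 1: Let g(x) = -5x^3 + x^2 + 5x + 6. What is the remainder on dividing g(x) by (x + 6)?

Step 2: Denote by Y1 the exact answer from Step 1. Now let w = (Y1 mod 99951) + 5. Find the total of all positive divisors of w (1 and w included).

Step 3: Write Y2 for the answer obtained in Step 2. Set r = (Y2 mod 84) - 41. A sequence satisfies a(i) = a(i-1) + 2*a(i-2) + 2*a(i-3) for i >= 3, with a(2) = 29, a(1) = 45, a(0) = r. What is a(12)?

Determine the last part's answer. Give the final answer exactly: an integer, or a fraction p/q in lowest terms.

Step 1: remainder = value at the root: -5*(-6)^3 + 1*(-6)^2 + 5*(-6)^1 + 6 = (1080) + (36) + (-30) + (6) = 1092; answer 1092
Step 2: Y1 = 1092; w = 1097; 1097 is prime, so its only divisors are 1 and 1097; sigma = 1 + 1097 = 1098; answer 1098
Step 3: Y2 = 1098; r = -35; a(3) = 1*(29) + 2*(45) + 2*(-35) = 49; iterating: a(3)=49, a(4)=197, a(5)=353, a(6)=845, a(7)=1945, a(8)=4341, a(9)=9921, a(10)=22493, a(11)=51017, a(12)=115845; answer 115845

115845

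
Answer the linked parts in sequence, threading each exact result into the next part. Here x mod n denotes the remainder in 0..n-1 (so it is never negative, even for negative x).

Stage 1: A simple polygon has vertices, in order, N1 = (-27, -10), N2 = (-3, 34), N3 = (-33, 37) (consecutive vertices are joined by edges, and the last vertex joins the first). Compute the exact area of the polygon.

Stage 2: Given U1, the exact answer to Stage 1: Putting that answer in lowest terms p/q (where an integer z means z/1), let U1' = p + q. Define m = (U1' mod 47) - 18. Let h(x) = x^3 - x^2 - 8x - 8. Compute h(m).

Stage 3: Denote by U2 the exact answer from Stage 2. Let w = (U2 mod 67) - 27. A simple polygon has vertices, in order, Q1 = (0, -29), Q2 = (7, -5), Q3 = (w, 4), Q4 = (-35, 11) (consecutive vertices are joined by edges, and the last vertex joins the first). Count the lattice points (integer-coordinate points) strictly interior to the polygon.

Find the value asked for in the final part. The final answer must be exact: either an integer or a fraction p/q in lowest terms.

481

Stage 1: cross terms: (-27*34 - -3*-10)=-948, (-3*37 - -33*34)=1011, (-33*-10 - -27*37)=1329; twice the area = |1392| = 1392; area = 696; answer 696
Stage 2: U1 = 696; threaded value p + q = 697; m = 21; 1*(21)^3 - 1*(21)^2 - 8*(21)^1 - 8 = (9261) + (-441) + (-168) + (-8) = 8644; answer 8644
Stage 3: U2 = 8644; w = -26; cross terms: (0*-5 - 7*-29)=203, (7*4 - -26*-5)=-102, (-26*11 - -35*4)=-146, (-35*-29 - 0*11)=1015; twice the area = |970| = 970; area = 485; boundary points = 1 + 3 + 1 + 5 = 10; strictly interior points = area - boundary/2 + 1 = 481; answer 481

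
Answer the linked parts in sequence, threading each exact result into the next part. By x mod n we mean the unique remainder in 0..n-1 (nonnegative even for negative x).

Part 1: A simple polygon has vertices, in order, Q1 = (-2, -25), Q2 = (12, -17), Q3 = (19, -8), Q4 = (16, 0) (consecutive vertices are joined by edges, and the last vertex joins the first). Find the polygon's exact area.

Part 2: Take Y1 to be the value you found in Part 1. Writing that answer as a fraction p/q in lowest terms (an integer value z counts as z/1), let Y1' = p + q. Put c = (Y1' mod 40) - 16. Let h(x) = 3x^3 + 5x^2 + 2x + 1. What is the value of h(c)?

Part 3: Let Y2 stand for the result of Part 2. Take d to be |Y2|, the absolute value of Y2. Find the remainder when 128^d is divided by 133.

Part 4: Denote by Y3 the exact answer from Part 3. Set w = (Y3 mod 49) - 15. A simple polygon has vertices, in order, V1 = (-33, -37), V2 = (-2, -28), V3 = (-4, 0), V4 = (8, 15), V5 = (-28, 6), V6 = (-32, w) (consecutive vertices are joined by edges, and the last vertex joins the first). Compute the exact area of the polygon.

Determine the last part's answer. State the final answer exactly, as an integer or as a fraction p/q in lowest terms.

2597/2

Part 1: cross terms: (-2*-17 - 12*-25)=334, (12*-8 - 19*-17)=227, (19*0 - 16*-8)=128, (16*-25 - -2*0)=-400; twice the area = |289| = 289; area = 289/2; answer 289/2
Part 2: Y1 = 289/2; threaded value p + q = 291; c = -5; 3*(-5)^3 + 5*(-5)^2 + 2*(-5)^1 + 1 = (-375) + (125) + (-10) + (1) = -259; answer -259
Part 3: Y2 = -259; d = 259; squarings mod 133: 128^1=128, 128^2=25, 128^4=93, 128^8=4, 128^16=16, 128^32=123, 128^64=100, 128^128=25, 128^256=93; 128^259 = 128^1 * 128^2 * 128^256 = 79 (mod 133); answer 79
Part 4: Y3 = 79; w = 15; cross terms: (-33*-28 - -2*-37)=850, (-2*0 - -4*-28)=-112, (-4*15 - 8*0)=-60, (8*6 - -28*15)=468, (-28*15 - -32*6)=-228, (-32*-37 - -33*15)=1679; twice the area = |2597| = 2597; area = 2597/2; answer 2597/2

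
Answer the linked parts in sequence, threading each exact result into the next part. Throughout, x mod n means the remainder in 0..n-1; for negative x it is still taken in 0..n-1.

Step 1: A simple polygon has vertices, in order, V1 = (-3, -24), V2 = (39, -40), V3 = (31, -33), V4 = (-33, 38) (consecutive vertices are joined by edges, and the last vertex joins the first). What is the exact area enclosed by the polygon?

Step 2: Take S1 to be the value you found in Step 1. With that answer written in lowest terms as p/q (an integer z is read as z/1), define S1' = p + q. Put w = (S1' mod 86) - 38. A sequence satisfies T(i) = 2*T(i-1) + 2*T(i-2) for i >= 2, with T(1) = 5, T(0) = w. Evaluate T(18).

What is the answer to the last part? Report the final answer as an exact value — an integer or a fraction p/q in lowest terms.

Step 1: cross terms: (-3*-40 - 39*-24)=1056, (39*-33 - 31*-40)=-47, (31*38 - -33*-33)=89, (-33*-24 - -3*38)=906; twice the area = |2004| = 2004; area = 1002; answer 1002
Step 2: S1 = 1002; threaded value p + q = 1003; w = 19; T(2) = 2*(5) + 2*(19) = 48; iterating: T(2)=48, T(3)=106, T(4)=308, T(5)=828, T(6)=2272, T(7)=6200, T(8)=16944, T(9)=46288, T(10)=126464, T(11)=345504, T(12)=943936, T(13)=2578880, T(14)=7045632, T(15)=19249024, T(16)=52589312, T(17)=143676672, T(18)=392531968; answer 392531968

392531968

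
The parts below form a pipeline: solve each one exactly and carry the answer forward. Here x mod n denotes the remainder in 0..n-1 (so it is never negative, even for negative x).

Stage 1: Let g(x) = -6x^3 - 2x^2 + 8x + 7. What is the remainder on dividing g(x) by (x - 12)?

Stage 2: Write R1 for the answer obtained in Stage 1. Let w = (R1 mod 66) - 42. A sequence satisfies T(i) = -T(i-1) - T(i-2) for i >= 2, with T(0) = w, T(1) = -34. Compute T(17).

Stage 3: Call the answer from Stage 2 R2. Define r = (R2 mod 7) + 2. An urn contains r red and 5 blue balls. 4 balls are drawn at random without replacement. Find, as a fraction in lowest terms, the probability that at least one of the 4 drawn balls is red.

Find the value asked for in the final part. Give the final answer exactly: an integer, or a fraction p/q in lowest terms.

Stage 1: remainder = value at the root: -6*(12)^3 - 2*(12)^2 + 8*(12)^1 + 7 = (-10368) + (-288) + (96) + (7) = -10553; answer -10553
Stage 2: R1 = -10553; w = -35; T(2) = -1*(-34) - 1*(-35) = 69; iterating: T(2)=69, T(3)=-35, T(4)=-34, T(5)=69, T(6)=-35, T(7)=-34, T(8)=69, T(9)=-35, T(10)=-34, T(11)=69, T(12)=-35, T(13)=-34, T(14)=69, T(15)=-35, T(16)=-34, T(17)=69; answer 69
Stage 3: R2 = 69; r = 8; total draws C(13,4) = 715; complement C(5,4) = 5; favorable 715 - 5 = 710; P = 142/143; answer 142/143

142/143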